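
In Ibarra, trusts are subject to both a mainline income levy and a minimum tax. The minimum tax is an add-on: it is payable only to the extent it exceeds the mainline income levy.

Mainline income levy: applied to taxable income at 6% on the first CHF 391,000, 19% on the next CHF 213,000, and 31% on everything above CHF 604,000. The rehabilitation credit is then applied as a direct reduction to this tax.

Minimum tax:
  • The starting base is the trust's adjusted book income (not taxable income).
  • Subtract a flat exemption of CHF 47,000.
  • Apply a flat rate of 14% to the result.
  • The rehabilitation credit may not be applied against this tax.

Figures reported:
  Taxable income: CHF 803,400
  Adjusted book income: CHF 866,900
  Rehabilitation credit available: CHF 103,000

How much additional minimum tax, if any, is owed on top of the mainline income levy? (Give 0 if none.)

Mainline income levy:
  CHF 391,000 × 6% = CHF 23,460
  CHF 213,000 × 19% = CHF 40,470
  CHF 199,400 × 31% = CHF 61,814
  → CHF 125,744
  Less rehabilitation credit CHF 103,000 → CHF 22,744

Minimum tax:
  Base (adjusted book income): CHF 866,900
  Less exemption CHF 47,000 → base CHF 819,900
  CHF 819,900 × 14% = CHF 114,786

Excess of minimum tax over mainline income levy: CHF 114,786 − CHF 22,744 = CHF 92,042.

CHF 92,042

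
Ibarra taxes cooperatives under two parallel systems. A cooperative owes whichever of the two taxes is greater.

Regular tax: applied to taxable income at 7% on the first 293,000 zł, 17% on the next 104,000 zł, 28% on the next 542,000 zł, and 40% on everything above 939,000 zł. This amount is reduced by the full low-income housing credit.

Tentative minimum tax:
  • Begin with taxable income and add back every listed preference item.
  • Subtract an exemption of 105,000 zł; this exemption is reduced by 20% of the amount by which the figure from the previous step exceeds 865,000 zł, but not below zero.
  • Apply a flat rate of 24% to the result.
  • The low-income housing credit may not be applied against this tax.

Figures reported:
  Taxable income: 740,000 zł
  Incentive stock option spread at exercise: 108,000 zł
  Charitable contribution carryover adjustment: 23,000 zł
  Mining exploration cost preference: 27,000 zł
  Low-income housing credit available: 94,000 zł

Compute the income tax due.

Regular tax:
  293,000 zł × 7% = 20,510 zł
  104,000 zł × 17% = 17,680 zł
  343,000 zł × 28% = 96,040 zł
  → 134,230 zł
  Less low-income housing credit 94,000 zł → 40,230 zł

Tentative minimum tax:
  Adjusted income: 740,000 zł + 108,000 zł + 23,000 zł + 27,000 zł = 898,000 zł
  Exemption: 105,000 zł − 20% × (898,000 zł − 865,000 zł) = 105,000 zł − 6,600 zł = 98,400 zł
  Base: 898,000 zł − 98,400 zł = 799,600 zł
  799,600 zł × 24% = 191,904 zł

191,904 zł > 40,230 zł, so the tentative minimum tax is the binding amount.

191,904 zł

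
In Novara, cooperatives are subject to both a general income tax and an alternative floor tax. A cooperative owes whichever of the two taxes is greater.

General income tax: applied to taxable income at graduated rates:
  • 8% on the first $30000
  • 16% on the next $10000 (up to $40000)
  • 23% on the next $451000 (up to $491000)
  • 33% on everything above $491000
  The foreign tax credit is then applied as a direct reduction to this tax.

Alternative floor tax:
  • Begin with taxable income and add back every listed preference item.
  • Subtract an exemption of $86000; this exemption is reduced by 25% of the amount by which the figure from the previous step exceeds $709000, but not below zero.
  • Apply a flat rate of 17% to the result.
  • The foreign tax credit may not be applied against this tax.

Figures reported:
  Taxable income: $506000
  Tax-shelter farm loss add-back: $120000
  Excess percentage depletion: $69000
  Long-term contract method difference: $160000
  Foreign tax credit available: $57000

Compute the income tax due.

$136935

Alternative floor tax:
  Adjusted income: $506000 + $120000 + $69000 + $160000 = $855000
  Exemption: $86000 − 25% × ($855000 − $709000) = $86000 − $36500 = $49500
  Base: $855000 − $49500 = $805500
  $805500 × 17% = $136935

General income tax:
  $30000 × 8% = $2400
  $10000 × 16% = $1600
  $451000 × 23% = $103730
  $15000 × 33% = $4950
  → $112680
  Less foreign tax credit $57000 → $55680

$136935 > $55680, so the alternative floor tax is the binding amount.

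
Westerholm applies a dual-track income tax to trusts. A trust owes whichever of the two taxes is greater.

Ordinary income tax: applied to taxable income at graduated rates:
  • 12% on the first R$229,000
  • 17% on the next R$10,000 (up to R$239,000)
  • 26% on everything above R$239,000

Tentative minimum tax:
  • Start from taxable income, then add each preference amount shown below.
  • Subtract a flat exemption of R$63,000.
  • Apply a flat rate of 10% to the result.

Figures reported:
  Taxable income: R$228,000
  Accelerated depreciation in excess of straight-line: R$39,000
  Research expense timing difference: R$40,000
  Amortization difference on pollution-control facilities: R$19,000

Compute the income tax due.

R$27,360

Ordinary income tax:
  R$228,000 × 12% = R$27,360

Tentative minimum tax:
  Adjusted income: R$228,000 + R$39,000 + R$40,000 + R$19,000 = R$326,000
  Less exemption R$63,000 → base R$263,000
  R$263,000 × 10% = R$26,300

R$27,360 > R$26,300, so the ordinary income tax governs.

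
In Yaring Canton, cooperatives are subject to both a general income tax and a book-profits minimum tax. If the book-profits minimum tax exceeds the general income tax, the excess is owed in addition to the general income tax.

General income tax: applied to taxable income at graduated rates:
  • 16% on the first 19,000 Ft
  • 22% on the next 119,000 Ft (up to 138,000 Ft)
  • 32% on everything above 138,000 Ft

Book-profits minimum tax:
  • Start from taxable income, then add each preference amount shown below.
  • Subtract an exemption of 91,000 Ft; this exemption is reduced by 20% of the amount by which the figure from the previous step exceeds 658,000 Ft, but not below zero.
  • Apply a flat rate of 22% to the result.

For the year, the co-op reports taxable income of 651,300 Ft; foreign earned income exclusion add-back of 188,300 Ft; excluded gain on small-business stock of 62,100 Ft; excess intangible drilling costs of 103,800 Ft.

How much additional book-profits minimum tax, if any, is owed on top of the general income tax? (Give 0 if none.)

Book-profits minimum tax:
  Adjusted income: 651,300 Ft + 188,300 Ft + 62,100 Ft + 103,800 Ft = 1,005,500 Ft
  Exemption: 91,000 Ft − 20% × (1,005,500 Ft − 658,000 Ft) = 91,000 Ft − 69,500 Ft = 21,500 Ft
  Base: 1,005,500 Ft − 21,500 Ft = 984,000 Ft
  984,000 Ft × 22% = 216,480 Ft

General income tax:
  19,000 Ft × 16% = 3,040 Ft
  119,000 Ft × 22% = 26,180 Ft
  513,300 Ft × 32% = 164,256 Ft
  → 193,476 Ft

Excess of book-profits minimum tax over general income tax: 216,480 Ft − 193,476 Ft = 23,004 Ft.

23,004 Ft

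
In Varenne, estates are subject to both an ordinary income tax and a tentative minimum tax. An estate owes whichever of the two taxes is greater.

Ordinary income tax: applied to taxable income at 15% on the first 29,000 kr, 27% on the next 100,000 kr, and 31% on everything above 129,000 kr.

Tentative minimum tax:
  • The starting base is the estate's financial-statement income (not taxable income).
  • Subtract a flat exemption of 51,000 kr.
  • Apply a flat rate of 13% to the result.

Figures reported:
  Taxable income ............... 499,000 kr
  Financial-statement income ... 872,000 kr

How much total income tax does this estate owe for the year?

Ordinary income tax:
  29,000 kr × 15% = 4,350 kr
  100,000 kr × 27% = 27,000 kr
  370,000 kr × 31% = 114,700 kr
  → 146,050 kr

Tentative minimum tax:
  Base (financial-statement income): 872,000 kr
  Less exemption 51,000 kr → base 821,000 kr
  821,000 kr × 13% = 106,730 kr

146,050 kr > 106,730 kr, so the ordinary income tax governs.

146,050 kr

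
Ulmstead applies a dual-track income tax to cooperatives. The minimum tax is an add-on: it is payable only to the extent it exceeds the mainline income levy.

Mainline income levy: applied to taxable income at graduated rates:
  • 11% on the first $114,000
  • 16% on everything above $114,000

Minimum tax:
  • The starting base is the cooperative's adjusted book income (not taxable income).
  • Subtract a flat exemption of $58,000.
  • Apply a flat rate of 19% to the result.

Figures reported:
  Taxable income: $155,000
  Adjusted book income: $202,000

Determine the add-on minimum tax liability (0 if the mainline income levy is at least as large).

$8,260

Mainline income levy:
  $114,000 × 11% = $12,540
  $41,000 × 16% = $6,560
  → $19,100

Minimum tax:
  Base (adjusted book income): $202,000
  Less exemption $58,000 → base $144,000
  $144,000 × 19% = $27,360

Excess of minimum tax over mainline income levy: $27,360 − $19,100 = $8,260.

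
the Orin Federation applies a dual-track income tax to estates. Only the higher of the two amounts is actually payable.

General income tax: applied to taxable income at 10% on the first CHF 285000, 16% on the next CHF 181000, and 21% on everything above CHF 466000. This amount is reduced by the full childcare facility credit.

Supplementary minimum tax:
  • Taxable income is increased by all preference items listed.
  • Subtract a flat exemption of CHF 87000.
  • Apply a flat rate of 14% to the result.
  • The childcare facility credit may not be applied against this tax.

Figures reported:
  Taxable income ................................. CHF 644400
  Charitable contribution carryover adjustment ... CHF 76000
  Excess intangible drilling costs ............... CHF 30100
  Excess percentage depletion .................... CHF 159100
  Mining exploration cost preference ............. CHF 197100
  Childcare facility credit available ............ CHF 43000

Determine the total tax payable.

Supplementary minimum tax:
  Adjusted income: CHF 644400 + CHF 76000 + CHF 30100 + CHF 159100 + CHF 197100 = CHF 1106700
  Less exemption CHF 87000 → base CHF 1019700
  CHF 1019700 × 14% = CHF 142758

General income tax:
  CHF 285000 × 10% = CHF 28500
  CHF 181000 × 16% = CHF 28960
  CHF 178400 × 21% = CHF 37464
  → CHF 94924
  Less childcare facility credit CHF 43000 → CHF 51924

CHF 142758 > CHF 51924, so the supplementary minimum tax is the binding amount.

CHF 142758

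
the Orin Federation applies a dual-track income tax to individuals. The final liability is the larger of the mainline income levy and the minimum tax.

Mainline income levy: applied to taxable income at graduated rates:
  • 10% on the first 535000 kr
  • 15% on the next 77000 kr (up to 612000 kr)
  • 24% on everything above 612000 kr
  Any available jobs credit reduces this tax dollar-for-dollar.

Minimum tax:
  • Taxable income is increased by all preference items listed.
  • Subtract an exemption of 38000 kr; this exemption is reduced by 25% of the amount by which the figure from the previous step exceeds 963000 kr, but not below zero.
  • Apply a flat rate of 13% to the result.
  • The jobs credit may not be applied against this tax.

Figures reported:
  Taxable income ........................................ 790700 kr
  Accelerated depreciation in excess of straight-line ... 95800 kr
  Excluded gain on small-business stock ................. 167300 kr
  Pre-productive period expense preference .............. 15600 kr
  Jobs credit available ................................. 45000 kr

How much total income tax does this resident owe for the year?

Minimum tax:
  Adjusted income: 790700 kr + 95800 kr + 167300 kr + 15600 kr = 1069400 kr
  Exemption: 38000 kr − 25% × (1069400 kr − 963000 kr) = 38000 kr − 26600 kr = 11400 kr
  Base: 1069400 kr − 11400 kr = 1058000 kr
  1058000 kr × 13% = 137540 kr

Mainline income levy:
  535000 kr × 10% = 53500 kr
  77000 kr × 15% = 11550 kr
  178700 kr × 24% = 42888 kr
  → 107938 kr
  Less jobs credit 45000 kr → 62938 kr

137540 kr > 62938 kr, so the minimum tax is the binding amount.

137540 kr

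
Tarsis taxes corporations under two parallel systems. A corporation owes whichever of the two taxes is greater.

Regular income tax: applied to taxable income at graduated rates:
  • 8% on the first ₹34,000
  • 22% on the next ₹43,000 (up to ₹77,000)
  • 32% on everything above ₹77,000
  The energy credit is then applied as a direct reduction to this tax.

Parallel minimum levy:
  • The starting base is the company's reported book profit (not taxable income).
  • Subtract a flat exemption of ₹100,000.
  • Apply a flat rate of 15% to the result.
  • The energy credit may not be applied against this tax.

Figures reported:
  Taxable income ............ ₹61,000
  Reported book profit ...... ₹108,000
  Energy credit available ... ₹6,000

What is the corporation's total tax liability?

₹2,660

Regular income tax:
  ₹34,000 × 8% = ₹2,720
  ₹27,000 × 22% = ₹5,940
  → ₹8,660
  Less energy credit ₹6,000 → ₹2,660

Parallel minimum levy:
  Base (reported book profit): ₹108,000
  Less exemption ₹100,000 → base ₹8,000
  ₹8,000 × 15% = ₹1,200

₹2,660 > ₹1,200, so the regular income tax governs.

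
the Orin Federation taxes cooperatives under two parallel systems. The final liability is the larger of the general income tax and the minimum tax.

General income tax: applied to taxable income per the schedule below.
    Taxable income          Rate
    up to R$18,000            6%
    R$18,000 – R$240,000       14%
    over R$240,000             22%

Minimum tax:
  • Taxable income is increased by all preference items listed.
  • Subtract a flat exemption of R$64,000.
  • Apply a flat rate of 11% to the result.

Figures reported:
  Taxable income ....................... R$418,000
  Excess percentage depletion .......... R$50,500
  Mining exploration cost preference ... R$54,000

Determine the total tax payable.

R$71,320

General income tax:
  R$18,000 × 6% = R$1,080
  R$222,000 × 14% = R$31,080
  R$178,000 × 22% = R$39,160
  → R$71,320

Minimum tax:
  Adjusted income: R$418,000 + R$50,500 + R$54,000 = R$522,500
  Less exemption R$64,000 → base R$458,500
  R$458,500 × 11% = R$50,435

R$71,320 > R$50,435, so the general income tax governs.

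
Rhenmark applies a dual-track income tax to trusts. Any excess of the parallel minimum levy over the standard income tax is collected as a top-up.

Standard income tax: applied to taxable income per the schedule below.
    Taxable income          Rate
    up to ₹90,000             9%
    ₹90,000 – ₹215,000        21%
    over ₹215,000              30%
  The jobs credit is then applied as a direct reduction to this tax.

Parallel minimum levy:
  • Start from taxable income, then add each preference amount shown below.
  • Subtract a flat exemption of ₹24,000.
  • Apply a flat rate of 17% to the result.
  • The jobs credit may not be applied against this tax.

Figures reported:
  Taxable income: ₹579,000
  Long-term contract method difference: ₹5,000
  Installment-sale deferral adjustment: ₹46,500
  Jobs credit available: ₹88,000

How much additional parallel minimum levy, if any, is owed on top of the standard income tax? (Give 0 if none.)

Parallel minimum levy:
  Adjusted income: ₹579,000 + ₹5,000 + ₹46,500 = ₹630,500
  Less exemption ₹24,000 → base ₹606,500
  ₹606,500 × 17% = ₹103,105

Standard income tax:
  ₹90,000 × 9% = ₹8,100
  ₹125,000 × 21% = ₹26,250
  ₹364,000 × 30% = ₹109,200
  → ₹143,550
  Less jobs credit ₹88,000 → ₹55,550

Excess of parallel minimum levy over standard income tax: ₹103,105 − ₹55,550 = ₹47,555.

₹47,555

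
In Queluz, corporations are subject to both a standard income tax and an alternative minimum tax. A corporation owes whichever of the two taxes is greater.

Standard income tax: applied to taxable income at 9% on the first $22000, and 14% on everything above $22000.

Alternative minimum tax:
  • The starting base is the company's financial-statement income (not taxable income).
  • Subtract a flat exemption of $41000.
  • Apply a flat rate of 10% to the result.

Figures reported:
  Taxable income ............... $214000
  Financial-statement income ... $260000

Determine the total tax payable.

Alternative minimum tax:
  Base (financial-statement income): $260000
  Less exemption $41000 → base $219000
  $219000 × 10% = $21900

Standard income tax:
  $22000 × 9% = $1980
  $192000 × 14% = $26880
  → $28860

$28860 > $21900, so the standard income tax governs.

$28860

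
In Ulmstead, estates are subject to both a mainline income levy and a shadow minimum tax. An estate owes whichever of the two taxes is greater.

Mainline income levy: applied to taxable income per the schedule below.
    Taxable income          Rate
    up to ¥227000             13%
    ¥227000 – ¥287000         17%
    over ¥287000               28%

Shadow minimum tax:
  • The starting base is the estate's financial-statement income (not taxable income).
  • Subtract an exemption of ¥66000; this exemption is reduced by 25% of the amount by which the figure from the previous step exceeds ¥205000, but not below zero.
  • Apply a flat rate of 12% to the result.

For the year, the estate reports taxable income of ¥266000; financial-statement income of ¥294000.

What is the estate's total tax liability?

¥36140

Mainline income levy:
  ¥227000 × 13% = ¥29510
  ¥39000 × 17% = ¥6630
  → ¥36140

Shadow minimum tax:
  Base (financial-statement income): ¥294000
  Exemption: ¥66000 − 25% × (¥294000 − ¥205000) = ¥66000 − ¥22250 = ¥43750
  Base: ¥294000 − ¥43750 = ¥250250
  ¥250250 × 12% = ¥30030

¥36140 > ¥30030, so the mainline income levy governs.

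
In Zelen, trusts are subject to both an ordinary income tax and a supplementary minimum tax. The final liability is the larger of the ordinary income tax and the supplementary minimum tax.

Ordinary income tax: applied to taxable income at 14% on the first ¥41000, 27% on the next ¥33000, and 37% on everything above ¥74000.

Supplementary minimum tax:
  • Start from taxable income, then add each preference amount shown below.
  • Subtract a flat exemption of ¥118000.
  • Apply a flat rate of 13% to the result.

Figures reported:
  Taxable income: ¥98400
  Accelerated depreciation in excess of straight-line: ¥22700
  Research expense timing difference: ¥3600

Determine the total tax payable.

Ordinary income tax:
  ¥41000 × 14% = ¥5740
  ¥33000 × 27% = ¥8910
  ¥24400 × 37% = ¥9028
  → ¥23678

Supplementary minimum tax:
  Adjusted income: ¥98400 + ¥22700 + ¥3600 = ¥124700
  Less exemption ¥118000 → base ¥6700
  ¥6700 × 13% = ¥871

¥23678 > ¥871, so the ordinary income tax governs.

¥23678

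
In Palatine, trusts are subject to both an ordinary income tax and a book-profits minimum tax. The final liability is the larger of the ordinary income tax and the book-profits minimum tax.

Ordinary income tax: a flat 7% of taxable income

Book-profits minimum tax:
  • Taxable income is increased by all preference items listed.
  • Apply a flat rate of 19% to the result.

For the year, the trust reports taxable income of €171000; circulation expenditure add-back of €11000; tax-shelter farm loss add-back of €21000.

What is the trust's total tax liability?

Book-profits minimum tax:
  Adjusted income: €171000 + €11000 + €21000 = €203000
  €203000 × 19% = €38570

Ordinary income tax:
  €171000 × 7% = €11970

€38570 > €11970, so the book-profits minimum tax is the binding amount.

€38570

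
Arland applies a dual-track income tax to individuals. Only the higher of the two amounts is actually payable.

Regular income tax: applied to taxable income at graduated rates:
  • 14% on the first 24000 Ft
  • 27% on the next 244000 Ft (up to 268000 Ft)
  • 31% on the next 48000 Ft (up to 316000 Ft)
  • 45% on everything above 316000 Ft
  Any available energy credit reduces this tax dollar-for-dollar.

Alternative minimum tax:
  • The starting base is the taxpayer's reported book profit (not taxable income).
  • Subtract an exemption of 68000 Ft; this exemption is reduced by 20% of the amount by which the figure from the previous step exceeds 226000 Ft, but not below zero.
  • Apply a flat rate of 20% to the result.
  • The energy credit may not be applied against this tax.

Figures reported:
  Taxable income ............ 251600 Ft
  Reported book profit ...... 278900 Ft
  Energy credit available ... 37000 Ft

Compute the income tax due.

Regular income tax:
  24000 Ft × 14% = 3360 Ft
  227600 Ft × 27% = 61452 Ft
  → 64812 Ft
  Less energy credit 37000 Ft → 27812 Ft

Alternative minimum tax:
  Base (reported book profit): 278900 Ft
  Exemption: 68000 Ft − 20% × (278900 Ft − 226000 Ft) = 68000 Ft − 10580 Ft = 57420 Ft
  Base: 278900 Ft − 57420 Ft = 221480 Ft
  221480 Ft × 20% = 44296 Ft

44296 Ft > 27812 Ft, so the alternative minimum tax is the binding amount.

44296 Ft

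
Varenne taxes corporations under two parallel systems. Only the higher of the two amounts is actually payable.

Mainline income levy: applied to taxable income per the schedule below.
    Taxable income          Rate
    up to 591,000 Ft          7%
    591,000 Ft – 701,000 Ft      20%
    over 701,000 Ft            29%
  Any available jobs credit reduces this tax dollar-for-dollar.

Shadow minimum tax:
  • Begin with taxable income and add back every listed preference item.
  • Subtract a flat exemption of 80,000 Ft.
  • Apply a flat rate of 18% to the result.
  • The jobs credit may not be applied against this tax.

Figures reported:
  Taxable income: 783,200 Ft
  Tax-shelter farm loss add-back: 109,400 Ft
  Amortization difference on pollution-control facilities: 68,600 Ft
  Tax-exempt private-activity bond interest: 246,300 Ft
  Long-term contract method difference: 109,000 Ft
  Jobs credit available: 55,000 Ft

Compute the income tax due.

Mainline income levy:
  591,000 Ft × 7% = 41,370 Ft
  110,000 Ft × 20% = 22,000 Ft
  82,200 Ft × 29% = 23,838 Ft
  → 87,208 Ft
  Less jobs credit 55,000 Ft → 32,208 Ft

Shadow minimum tax:
  Adjusted income: 783,200 Ft + 109,400 Ft + 68,600 Ft + 246,300 Ft + 109,000 Ft = 1,316,500 Ft
  Less exemption 80,000 Ft → base 1,236,500 Ft
  1,236,500 Ft × 18% = 222,570 Ft

222,570 Ft > 32,208 Ft, so the shadow minimum tax is the binding amount.

222,570 Ft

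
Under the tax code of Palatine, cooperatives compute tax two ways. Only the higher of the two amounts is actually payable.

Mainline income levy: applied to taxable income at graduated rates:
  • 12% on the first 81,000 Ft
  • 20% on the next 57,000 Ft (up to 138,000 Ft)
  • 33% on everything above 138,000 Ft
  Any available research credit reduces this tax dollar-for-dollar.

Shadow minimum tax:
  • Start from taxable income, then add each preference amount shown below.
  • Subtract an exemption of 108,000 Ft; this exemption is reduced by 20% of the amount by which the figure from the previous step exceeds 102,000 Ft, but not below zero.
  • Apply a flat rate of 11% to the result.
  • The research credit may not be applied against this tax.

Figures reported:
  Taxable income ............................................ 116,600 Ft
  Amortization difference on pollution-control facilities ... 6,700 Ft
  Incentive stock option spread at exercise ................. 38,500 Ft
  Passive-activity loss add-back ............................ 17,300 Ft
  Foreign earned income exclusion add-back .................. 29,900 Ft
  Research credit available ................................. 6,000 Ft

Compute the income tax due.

13,464 Ft

Shadow minimum tax:
  Adjusted income: 116,600 Ft + 6,700 Ft + 38,500 Ft + 17,300 Ft + 29,900 Ft = 209,000 Ft
  Exemption: 108,000 Ft − 20% × (209,000 Ft − 102,000 Ft) = 108,000 Ft − 21,400 Ft = 86,600 Ft
  Base: 209,000 Ft − 86,600 Ft = 122,400 Ft
  122,400 Ft × 11% = 13,464 Ft

Mainline income levy:
  81,000 Ft × 12% = 9,720 Ft
  35,600 Ft × 20% = 7,120 Ft
  → 16,840 Ft
  Less research credit 6,000 Ft → 10,840 Ft

13,464 Ft > 10,840 Ft, so the shadow minimum tax is the binding amount.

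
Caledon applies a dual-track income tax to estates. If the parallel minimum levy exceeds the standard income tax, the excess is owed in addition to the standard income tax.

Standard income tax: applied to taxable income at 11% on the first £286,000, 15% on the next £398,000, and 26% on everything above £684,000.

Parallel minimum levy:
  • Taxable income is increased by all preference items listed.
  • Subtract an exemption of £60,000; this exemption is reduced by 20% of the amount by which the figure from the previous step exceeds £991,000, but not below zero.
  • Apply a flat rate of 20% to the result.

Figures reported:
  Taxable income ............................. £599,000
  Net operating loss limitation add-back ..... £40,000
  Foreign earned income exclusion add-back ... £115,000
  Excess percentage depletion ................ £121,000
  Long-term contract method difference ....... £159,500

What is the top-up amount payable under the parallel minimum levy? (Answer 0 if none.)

£118,230

Standard income tax:
  £286,000 × 11% = £31,460
  £313,000 × 15% = £46,950
  → £78,410

Parallel minimum levy:
  Adjusted income: £599,000 + £40,000 + £115,000 + £121,000 + £159,500 = £1,034,500
  Exemption: £60,000 − 20% × (£1,034,500 − £991,000) = £60,000 − £8,700 = £51,300
  Base: £1,034,500 − £51,300 = £983,200
  £983,200 × 20% = £196,640

Excess of parallel minimum levy over standard income tax: £196,640 − £78,410 = £118,230.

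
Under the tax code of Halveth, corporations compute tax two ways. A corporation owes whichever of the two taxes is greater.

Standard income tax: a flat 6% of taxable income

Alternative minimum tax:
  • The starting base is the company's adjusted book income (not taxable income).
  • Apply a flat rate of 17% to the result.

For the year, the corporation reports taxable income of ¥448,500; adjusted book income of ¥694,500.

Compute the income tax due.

Alternative minimum tax:
  Base (adjusted book income): ¥694,500
  ¥694,500 × 17% = ¥118,065

Standard income tax:
  ¥448,500 × 6% = ¥26,910

¥118,065 > ¥26,910, so the alternative minimum tax is the binding amount.

¥118,065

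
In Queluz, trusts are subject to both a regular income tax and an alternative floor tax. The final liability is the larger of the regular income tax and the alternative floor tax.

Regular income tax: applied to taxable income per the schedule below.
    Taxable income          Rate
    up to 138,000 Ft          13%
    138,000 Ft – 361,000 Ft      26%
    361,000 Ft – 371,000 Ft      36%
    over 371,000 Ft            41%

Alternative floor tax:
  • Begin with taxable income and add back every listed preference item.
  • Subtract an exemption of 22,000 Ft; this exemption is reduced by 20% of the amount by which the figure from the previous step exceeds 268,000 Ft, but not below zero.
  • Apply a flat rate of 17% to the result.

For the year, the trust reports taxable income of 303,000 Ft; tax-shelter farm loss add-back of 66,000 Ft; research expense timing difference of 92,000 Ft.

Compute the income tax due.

78,370 Ft

Alternative floor tax:
  Adjusted income: 303,000 Ft + 66,000 Ft + 92,000 Ft = 461,000 Ft
  Exemption: 20% × (461,000 Ft − 268,000 Ft) = 38,600 Ft ≥ 22,000 Ft, so the exemption is fully phased out
  Base: 461,000 Ft − 0 Ft = 461,000 Ft
  461,000 Ft × 17% = 78,370 Ft

Regular income tax:
  138,000 Ft × 13% = 17,940 Ft
  165,000 Ft × 26% = 42,900 Ft
  → 60,840 Ft

78,370 Ft > 60,840 Ft, so the alternative floor tax is the binding amount.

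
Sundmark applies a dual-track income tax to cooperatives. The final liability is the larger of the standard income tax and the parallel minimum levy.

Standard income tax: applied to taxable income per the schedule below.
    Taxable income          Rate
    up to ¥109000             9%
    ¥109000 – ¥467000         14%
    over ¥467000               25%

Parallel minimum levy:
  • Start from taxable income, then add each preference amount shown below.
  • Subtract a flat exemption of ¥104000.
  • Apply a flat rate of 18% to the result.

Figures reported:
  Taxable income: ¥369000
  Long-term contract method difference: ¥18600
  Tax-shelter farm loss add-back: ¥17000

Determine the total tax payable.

Standard income tax:
  ¥109000 × 9% = ¥9810
  ¥260000 × 14% = ¥36400
  → ¥46210

Parallel minimum levy:
  Adjusted income: ¥369000 + ¥18600 + ¥17000 = ¥404600
  Less exemption ¥104000 → base ¥300600
  ¥300600 × 18% = ¥54108

¥54108 > ¥46210, so the parallel minimum levy is the binding amount.

¥54108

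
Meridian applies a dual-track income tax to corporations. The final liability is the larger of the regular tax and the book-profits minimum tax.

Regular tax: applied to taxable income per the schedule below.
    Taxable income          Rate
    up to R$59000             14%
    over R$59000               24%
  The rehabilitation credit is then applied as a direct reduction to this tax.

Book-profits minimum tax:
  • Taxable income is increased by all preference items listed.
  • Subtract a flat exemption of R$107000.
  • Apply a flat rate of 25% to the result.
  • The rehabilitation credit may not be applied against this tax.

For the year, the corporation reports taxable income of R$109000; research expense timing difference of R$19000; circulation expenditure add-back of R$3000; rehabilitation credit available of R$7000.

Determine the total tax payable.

R$13260

Regular tax:
  R$59000 × 14% = R$8260
  R$50000 × 24% = R$12000
  → R$20260
  Less rehabilitation credit R$7000 → R$13260

Book-profits minimum tax:
  Adjusted income: R$109000 + R$19000 + R$3000 = R$131000
  Less exemption R$107000 → base R$24000
  R$24000 × 25% = R$6000

R$13260 > R$6000, so the regular tax governs.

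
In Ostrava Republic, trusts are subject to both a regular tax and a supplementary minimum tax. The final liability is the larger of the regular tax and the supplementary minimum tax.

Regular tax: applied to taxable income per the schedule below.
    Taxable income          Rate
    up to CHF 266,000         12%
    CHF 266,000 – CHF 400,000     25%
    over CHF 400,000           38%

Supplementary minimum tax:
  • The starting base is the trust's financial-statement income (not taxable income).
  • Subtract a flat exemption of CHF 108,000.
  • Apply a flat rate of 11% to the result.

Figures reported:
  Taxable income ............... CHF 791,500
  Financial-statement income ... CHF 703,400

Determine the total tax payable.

CHF 214,190

Supplementary minimum tax:
  Base (financial-statement income): CHF 703,400
  Less exemption CHF 108,000 → base CHF 595,400
  CHF 595,400 × 11% = CHF 65,494

Regular tax:
  CHF 266,000 × 12% = CHF 31,920
  CHF 134,000 × 25% = CHF 33,500
  CHF 391,500 × 38% = CHF 148,770
  → CHF 214,190

CHF 214,190 > CHF 65,494, so the regular tax governs.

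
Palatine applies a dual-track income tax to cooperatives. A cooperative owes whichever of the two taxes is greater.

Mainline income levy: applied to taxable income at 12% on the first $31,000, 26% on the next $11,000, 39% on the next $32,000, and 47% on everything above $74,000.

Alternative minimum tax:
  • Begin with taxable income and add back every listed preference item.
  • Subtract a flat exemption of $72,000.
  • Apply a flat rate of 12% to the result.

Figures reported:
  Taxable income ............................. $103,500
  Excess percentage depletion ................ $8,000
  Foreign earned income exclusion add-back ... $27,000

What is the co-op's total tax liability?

Mainline income levy:
  $31,000 × 12% = $3,720
  $11,000 × 26% = $2,860
  $32,000 × 39% = $12,480
  $29,500 × 47% = $13,865
  → $32,925

Alternative minimum tax:
  Adjusted income: $103,500 + $8,000 + $27,000 = $138,500
  Less exemption $72,000 → base $66,500
  $66,500 × 12% = $7,980

$32,925 > $7,980, so the mainline income levy governs.

$32,925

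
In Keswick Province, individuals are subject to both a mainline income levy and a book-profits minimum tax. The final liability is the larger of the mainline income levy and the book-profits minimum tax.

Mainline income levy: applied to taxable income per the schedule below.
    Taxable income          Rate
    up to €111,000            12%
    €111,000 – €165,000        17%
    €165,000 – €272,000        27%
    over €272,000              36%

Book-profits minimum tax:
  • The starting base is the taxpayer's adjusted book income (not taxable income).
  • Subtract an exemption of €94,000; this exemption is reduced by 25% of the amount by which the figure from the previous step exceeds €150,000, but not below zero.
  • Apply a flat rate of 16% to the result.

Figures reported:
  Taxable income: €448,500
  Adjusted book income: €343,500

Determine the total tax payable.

€114,930

Mainline income levy:
  €111,000 × 12% = €13,320
  €54,000 × 17% = €9,180
  €107,000 × 27% = €28,890
  €176,500 × 36% = €63,540
  → €114,930

Book-profits minimum tax:
  Base (adjusted book income): €343,500
  Exemption: €94,000 − 25% × (€343,500 − €150,000) = €94,000 − €48,375 = €45,625
  Base: €343,500 − €45,625 = €297,875
  €297,875 × 16% = €47,660

€114,930 > €47,660, so the mainline income levy governs.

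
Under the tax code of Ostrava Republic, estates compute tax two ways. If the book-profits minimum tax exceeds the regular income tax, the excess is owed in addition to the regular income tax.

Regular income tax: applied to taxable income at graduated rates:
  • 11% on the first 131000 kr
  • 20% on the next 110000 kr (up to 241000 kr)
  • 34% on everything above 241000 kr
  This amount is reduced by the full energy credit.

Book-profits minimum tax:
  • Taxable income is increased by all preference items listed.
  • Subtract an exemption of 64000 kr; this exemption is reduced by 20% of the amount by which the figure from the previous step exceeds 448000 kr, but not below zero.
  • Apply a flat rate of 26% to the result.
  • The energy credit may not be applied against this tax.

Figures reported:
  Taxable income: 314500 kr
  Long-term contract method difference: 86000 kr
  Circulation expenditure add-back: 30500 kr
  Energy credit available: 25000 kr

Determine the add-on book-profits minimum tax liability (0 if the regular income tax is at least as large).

59020 kr

Book-profits minimum tax:
  Adjusted income: 314500 kr + 86000 kr + 30500 kr = 431000 kr
  Exemption: 431000 kr ≤ 448000 kr, so full 64000 kr applies
  Base: 431000 kr − 64000 kr = 367000 kr
  367000 kr × 26% = 95420 kr

Regular income tax:
  131000 kr × 11% = 14410 kr
  110000 kr × 20% = 22000 kr
  73500 kr × 34% = 24990 kr
  → 61400 kr
  Less energy credit 25000 kr → 36400 kr

Excess of book-profits minimum tax over regular income tax: 95420 kr − 36400 kr = 59020 kr.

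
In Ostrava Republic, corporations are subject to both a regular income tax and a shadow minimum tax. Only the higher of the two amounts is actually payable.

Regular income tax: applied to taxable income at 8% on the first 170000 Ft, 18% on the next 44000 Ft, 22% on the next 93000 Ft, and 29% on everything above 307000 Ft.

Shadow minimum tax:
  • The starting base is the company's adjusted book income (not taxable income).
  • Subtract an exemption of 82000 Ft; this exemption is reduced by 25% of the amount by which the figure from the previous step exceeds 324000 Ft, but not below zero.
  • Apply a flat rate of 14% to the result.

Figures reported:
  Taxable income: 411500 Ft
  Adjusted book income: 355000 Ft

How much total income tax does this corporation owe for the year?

72285 Ft

Shadow minimum tax:
  Base (adjusted book income): 355000 Ft
  Exemption: 82000 Ft − 25% × (355000 Ft − 324000 Ft) = 82000 Ft − 7750 Ft = 74250 Ft
  Base: 355000 Ft − 74250 Ft = 280750 Ft
  280750 Ft × 14% = 39305 Ft

Regular income tax:
  170000 Ft × 8% = 13600 Ft
  44000 Ft × 18% = 7920 Ft
  93000 Ft × 22% = 20460 Ft
  104500 Ft × 29% = 30305 Ft
  → 72285 Ft

72285 Ft > 39305 Ft, so the regular income tax governs.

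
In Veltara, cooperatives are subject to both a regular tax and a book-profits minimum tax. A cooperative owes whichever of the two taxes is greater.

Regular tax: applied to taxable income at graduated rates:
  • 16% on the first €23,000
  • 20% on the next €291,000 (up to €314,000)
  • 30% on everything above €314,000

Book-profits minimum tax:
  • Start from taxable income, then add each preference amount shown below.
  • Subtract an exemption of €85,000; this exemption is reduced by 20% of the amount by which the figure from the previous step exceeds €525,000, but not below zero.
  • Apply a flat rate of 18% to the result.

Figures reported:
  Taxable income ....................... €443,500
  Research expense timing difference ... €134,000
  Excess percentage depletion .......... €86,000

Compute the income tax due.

€109,116

Book-profits minimum tax:
  Adjusted income: €443,500 + €134,000 + €86,000 = €663,500
  Exemption: €85,000 − 20% × (€663,500 − €525,000) = €85,000 − €27,700 = €57,300
  Base: €663,500 − €57,300 = €606,200
  €606,200 × 18% = €109,116

Regular tax:
  €23,000 × 16% = €3,680
  €291,000 × 20% = €58,200
  €129,500 × 30% = €38,850
  → €100,730

€109,116 > €100,730, so the book-profits minimum tax is the binding amount.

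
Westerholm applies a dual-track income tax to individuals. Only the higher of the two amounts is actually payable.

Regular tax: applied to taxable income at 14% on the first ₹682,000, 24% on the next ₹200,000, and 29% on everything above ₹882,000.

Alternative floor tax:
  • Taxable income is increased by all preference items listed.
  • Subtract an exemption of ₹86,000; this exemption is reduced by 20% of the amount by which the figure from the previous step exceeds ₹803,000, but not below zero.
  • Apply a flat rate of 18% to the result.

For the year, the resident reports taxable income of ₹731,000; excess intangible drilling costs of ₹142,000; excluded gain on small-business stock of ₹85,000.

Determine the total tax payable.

Alternative floor tax:
  Adjusted income: ₹731,000 + ₹142,000 + ₹85,000 = ₹958,000
  Exemption: ₹86,000 − 20% × (₹958,000 − ₹803,000) = ₹86,000 − ₹31,000 = ₹55,000
  Base: ₹958,000 − ₹55,000 = ₹903,000
  ₹903,000 × 18% = ₹162,540

Regular tax:
  ₹682,000 × 14% = ₹95,480
  ₹49,000 × 24% = ₹11,760
  → ₹107,240

₹162,540 > ₹107,240, so the alternative floor tax is the binding amount.

₹162,540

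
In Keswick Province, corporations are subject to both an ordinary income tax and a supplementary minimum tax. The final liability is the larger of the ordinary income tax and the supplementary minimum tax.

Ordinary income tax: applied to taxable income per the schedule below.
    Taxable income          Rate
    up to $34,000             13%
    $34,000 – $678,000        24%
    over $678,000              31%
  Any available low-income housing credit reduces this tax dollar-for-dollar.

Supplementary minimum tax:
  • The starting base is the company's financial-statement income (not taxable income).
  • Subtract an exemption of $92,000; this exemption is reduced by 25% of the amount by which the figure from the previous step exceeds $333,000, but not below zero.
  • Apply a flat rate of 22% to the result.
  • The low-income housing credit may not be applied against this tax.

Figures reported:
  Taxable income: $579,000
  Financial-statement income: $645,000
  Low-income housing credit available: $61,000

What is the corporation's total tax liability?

Ordinary income tax:
  $34,000 × 13% = $4,420
  $545,000 × 24% = $130,800
  → $135,220
  Less low-income housing credit $61,000 → $74,220

Supplementary minimum tax:
  Base (financial-statement income): $645,000
  Exemption: $92,000 − 25% × ($645,000 − $333,000) = $92,000 − $78,000 = $14,000
  Base: $645,000 − $14,000 = $631,000
  $631,000 × 22% = $138,820

$138,820 > $74,220, so the supplementary minimum tax is the binding amount.

$138,820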